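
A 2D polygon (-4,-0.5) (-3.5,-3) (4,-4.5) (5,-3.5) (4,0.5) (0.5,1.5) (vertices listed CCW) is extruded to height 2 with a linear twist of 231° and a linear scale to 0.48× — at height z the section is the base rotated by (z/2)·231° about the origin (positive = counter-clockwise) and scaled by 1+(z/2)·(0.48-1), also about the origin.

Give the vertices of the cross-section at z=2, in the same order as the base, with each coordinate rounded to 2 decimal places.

t = z/height = 2/2 = 1
s = 1 + (scale-1)·z/height = 1 + (0.48-1)·2/2 = 0.480000
θ = twist·z/height = 231°·2/2 = 231.0000° = 4.031711 rad
cos θ = -0.629320, sin θ = -0.777146 (intermediates below are computed at full precision and shown rounded to 5 d.p.)
v1: (-4,-0.5) → rotate → (2.12871,3.42324) → ×s → (1.02178,1.64316) → (1.02,1.64)
v2: (-3.5,-3) → rotate → (-0.12882,4.60797) → ×s → (-0.06183,2.21183) → (-0.06,2.21)
v3: (4,-4.5) → rotate → (-6.01444,-0.27664) → ×s → (-2.88693,-0.13279) → (-2.89,-0.13)
v4: (5,-3.5) → rotate → (-5.86661,-1.68311) → ×s → (-2.81597,-0.80789) → (-2.82,-0.81)
v5: (4,0.5) → rotate → (-2.12871,-3.42324) → ×s → (-1.02178,-1.64316) → (-1.02,-1.64)
v6: (0.5,1.5) → rotate → (0.85106,-1.33255) → ×s → (0.40851,-0.63963) → (0.41,-0.64)

Cross-section at z=2: (1.02,1.64) (-0.06,2.21) (-2.89,-0.13) (-2.82,-0.81) (-1.02,-1.64) (0.41,-0.64)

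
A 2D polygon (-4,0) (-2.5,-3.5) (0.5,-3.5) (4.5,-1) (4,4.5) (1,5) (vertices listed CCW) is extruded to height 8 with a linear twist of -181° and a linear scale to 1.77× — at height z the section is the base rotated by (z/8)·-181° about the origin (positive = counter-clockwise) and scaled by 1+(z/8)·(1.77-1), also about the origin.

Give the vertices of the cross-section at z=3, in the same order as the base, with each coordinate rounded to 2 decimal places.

t = z/height = 3/8 = 0.375
s = 1 + (scale-1)·z/height = 1 + (1.77-1)·3/8 = 1.288750
θ = twist·z/height = -181°·3/8 = -67.8750° = -1.184642 rad
cos θ = 0.376629, sin θ = -0.926364 (intermediates below are computed at full precision and shown rounded to 5 d.p.)
v1: (-4,0) → rotate → (-1.50651,3.70546) → ×s → (-1.94152,4.77541) → (-1.94,4.78)
v2: (-2.5,-3.5) → rotate → (-4.18385,0.99771) → ×s → (-5.39193,1.28580) → (-5.39,1.29)
v3: (0.5,-3.5) → rotate → (-3.05396,-1.78138) → ×s → (-3.93579,-2.29576) → (-3.94,-2.30)
v4: (4.5,-1) → rotate → (0.76846,-4.54527) → ×s → (0.99036,-5.85771) → (0.99,-5.86)
v5: (4,4.5) → rotate → (5.67515,-2.01063) → ×s → (7.31385,-2.59120) → (7.31,-2.59)
v6: (1,5) → rotate → (5.00845,0.95678) → ×s → (6.45464,1.23305) → (6.45,1.23)

Cross-section at z=3: (-1.94,4.78) (-5.39,1.29) (-3.94,-2.30) (0.99,-5.86) (7.31,-2.59) (6.45,1.23)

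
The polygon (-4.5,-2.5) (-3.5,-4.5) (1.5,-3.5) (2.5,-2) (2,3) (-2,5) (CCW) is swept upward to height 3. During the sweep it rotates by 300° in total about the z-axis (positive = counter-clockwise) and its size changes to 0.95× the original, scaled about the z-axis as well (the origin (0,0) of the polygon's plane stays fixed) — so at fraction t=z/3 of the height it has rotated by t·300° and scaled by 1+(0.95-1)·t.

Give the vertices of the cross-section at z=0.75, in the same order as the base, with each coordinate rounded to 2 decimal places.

t = z/height = 0.75/3 = 0.25
s = 1 + (scale-1)·z/height = 1 + (0.95-1)·0.75/3 = 0.987500
θ = twist·z/height = 300°·0.75/3 = 75.0000° = 1.308997 rad
cos θ = 0.258819, sin θ = 0.965926 (intermediates below are computed at full precision and shown rounded to 5 d.p.)
v1: (-4.5,-2.5) → rotate → (1.25013,-4.99371) → ×s → (1.23450,-4.93129) → (1.23,-4.93)
v2: (-3.5,-4.5) → rotate → (3.44080,-4.54543) → ×s → (3.39779,-4.48861) → (3.40,-4.49)
v3: (1.5,-3.5) → rotate → (3.76897,0.54302) → ×s → (3.72186,0.53623) → (3.72,0.54)
v4: (2.5,-2) → rotate → (2.57890,1.89718) → ×s → (2.54666,1.87346) → (2.55,1.87)
v5: (2,3) → rotate → (-2.38014,2.70831) → ×s → (-2.35039,2.67445) → (-2.35,2.67)
v6: (-2,5) → rotate → (-5.34727,-0.63776) → ×s → (-5.28043,-0.62978) → (-5.28,-0.63)

Cross-section at z=0.75: (1.23,-4.93) (3.40,-4.49) (3.72,0.54) (2.55,1.87) (-2.35,2.67) (-5.28,-0.63)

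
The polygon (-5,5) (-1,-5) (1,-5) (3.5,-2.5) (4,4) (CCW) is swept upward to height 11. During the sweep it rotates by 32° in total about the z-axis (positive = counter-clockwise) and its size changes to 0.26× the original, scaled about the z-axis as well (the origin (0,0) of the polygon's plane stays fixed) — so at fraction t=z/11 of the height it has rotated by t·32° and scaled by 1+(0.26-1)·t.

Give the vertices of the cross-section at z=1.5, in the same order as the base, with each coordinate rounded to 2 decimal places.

t = z/height = 1.5/11 = 0.136364
s = 1 + (scale-1)·z/height = 1 + (0.26-1)·1.5/11 = 0.899091
θ = twist·z/height = 32°·1.5/11 = 4.3636° = 0.076160 rad
cos θ = 0.997101, sin θ = 0.076086 (intermediates below are computed at full precision and shown rounded to 5 d.p.)
v1: (-5,5) → rotate → (-5.36594,4.60508) → ×s → (-4.82447,4.14038) → (-4.82,4.14)
v2: (-1,-5) → rotate → (-0.61667,-5.06159) → ×s → (-0.55444,-4.55083) → (-0.55,-4.55)
v3: (1,-5) → rotate → (1.37753,-4.90942) → ×s → (1.23853,-4.41401) → (1.24,-4.41)
v4: (3.5,-2.5) → rotate → (3.68007,-2.22645) → ×s → (3.30872,-2.00178) → (3.31,-2.00)
v5: (4,4) → rotate → (3.68406,4.29275) → ×s → (3.31230,3.85957) → (3.31,3.86)

Cross-section at z=1.5: (-4.82,4.14) (-0.55,-4.55) (1.24,-4.41) (3.31,-2.00) (3.31,3.86)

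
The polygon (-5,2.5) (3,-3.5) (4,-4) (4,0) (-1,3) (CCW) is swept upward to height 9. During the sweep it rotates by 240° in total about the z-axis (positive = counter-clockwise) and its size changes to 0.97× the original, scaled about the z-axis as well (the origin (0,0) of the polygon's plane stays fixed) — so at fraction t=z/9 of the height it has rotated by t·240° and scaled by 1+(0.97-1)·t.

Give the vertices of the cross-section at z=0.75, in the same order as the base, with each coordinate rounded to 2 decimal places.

t = z/height = 0.75/9 = 0.0833333
s = 1 + (scale-1)·z/height = 1 + (0.97-1)·0.75/9 = 0.997500
θ = twist·z/height = 240°·0.75/9 = 20.0000° = 0.349066 rad
cos θ = 0.939693, sin θ = 0.342020 (intermediates below are computed at full precision and shown rounded to 5 d.p.)
v1: (-5,2.5) → rotate → (-5.55351,0.63913) → ×s → (-5.53963,0.63753) → (-5.54,0.64)
v2: (3,-3.5) → rotate → (4.01615,-2.26286) → ×s → (4.00611,-2.25721) → (4.01,-2.26)
v3: (4,-4) → rotate → (5.12685,-2.39069) → ×s → (5.11403,-2.38471) → (5.11,-2.38)
v4: (4,0) → rotate → (3.75877,1.36808) → ×s → (3.74937,1.36466) → (3.75,1.36)
v5: (-1,3) → rotate → (-1.96575,2.47706) → ×s → (-1.96084,2.47087) → (-1.96,2.47)

Cross-section at z=0.75: (-5.54,0.64) (4.01,-2.26) (5.11,-2.38) (3.75,1.36) (-1.96,2.47)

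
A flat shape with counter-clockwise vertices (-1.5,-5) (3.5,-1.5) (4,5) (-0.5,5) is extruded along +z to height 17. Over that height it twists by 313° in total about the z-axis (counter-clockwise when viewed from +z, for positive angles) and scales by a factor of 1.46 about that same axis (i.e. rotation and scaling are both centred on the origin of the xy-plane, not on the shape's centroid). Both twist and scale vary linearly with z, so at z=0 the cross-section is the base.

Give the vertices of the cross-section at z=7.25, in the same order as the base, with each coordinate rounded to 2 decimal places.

t = z/height = 7.25/17 = 0.426471
s = 1 + (scale-1)·z/height = 1 + (1.46-1)·7.25/17 = 1.196176
θ = twist·z/height = 313°·7.25/17 = 133.4853° = 2.329758 rad
cos θ = -0.688168, sin θ = 0.725551 (intermediates below are computed at full precision and shown rounded to 5 d.p.)
v1: (-1.5,-5) → rotate → (4.66001,2.35252) → ×s → (5.57419,2.81402) → (5.57,2.81)
v2: (3.5,-1.5) → rotate → (-1.32026,3.57168) → ×s → (-1.57927,4.27236) → (-1.58,4.27)
v3: (4,5) → rotate → (-6.38043,-0.53864) → ×s → (-7.63212,-0.64431) → (-7.63,-0.64)
v4: (-0.5,5) → rotate → (-3.28367,-3.80362) → ×s → (-3.92785,-4.54980) → (-3.93,-4.55)

Cross-section at z=7.25: (5.57,2.81) (-1.58,4.27) (-7.63,-0.64) (-3.93,-4.55)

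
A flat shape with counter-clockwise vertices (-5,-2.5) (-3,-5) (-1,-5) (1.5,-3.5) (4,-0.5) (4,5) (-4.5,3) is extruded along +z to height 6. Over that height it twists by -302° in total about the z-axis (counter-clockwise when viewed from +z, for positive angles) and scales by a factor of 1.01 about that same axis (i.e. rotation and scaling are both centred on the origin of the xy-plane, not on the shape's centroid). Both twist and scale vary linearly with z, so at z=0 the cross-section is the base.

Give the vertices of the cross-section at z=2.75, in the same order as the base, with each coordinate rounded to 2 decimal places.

t = z/height = 2.75/6 = 0.458333
s = 1 + (scale-1)·z/height = 1 + (1.01-1)·2.75/6 = 1.004583
θ = twist·z/height = -302°·2.75/6 = -138.4167° = -2.415827 rad
cos θ = -0.747991, sin θ = -0.663709 (intermediates below are computed at full precision and shown rounded to 5 d.p.)
v1: (-5,-2.5) → rotate → (2.08068,5.18852) → ×s → (2.09022,5.21230) → (2.09,5.21)
v2: (-3,-5) → rotate → (-1.07457,5.73108) → ×s → (-1.07949,5.75735) → (-1.08,5.76)
v3: (-1,-5) → rotate → (-2.57055,4.40366) → ×s → (-2.58233,4.42385) → (-2.58,4.42)
v4: (1.5,-3.5) → rotate → (-3.44497,1.62241) → ×s → (-3.46076,1.62984) → (-3.46,1.63)
v5: (4,-0.5) → rotate → (-3.32382,-2.28084) → ×s → (-3.33905,-2.29129) → (-3.34,-2.29)
v6: (4,5) → rotate → (0.32658,-6.39479) → ×s → (0.32808,-6.42410) → (0.33,-6.42)
v7: (-4.5,3) → rotate → (5.35709,0.74272) → ×s → (5.38164,0.74612) → (5.38,0.75)

Cross-section at z=2.75: (2.09,5.21) (-1.08,5.76) (-2.58,4.42) (-3.46,1.63) (-3.34,-2.29) (0.33,-6.42) (5.38,0.75)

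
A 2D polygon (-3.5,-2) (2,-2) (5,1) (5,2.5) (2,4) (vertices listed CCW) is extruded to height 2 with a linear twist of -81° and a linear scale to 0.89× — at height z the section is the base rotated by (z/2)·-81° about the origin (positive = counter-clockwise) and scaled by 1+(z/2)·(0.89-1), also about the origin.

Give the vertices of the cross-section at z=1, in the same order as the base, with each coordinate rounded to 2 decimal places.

t = z/height = 1/2 = 0.5
s = 1 + (scale-1)·z/height = 1 + (0.89-1)·1/2 = 0.945000
θ = twist·z/height = -81°·1/2 = -40.5000° = -0.706858 rad
cos θ = 0.760406, sin θ = -0.649448 (intermediates below are computed at full precision and shown rounded to 5 d.p.)
v1: (-3.5,-2) → rotate → (-3.96032,0.75226) → ×s → (-3.74250,0.71088) → (-3.74,0.71)
v2: (2,-2) → rotate → (0.22192,-2.81971) → ×s → (0.20971,-2.66462) → (0.21,-2.66)
v3: (5,1) → rotate → (4.45148,-2.48683) → ×s → (4.20665,-2.35006) → (4.21,-2.35)
v4: (5,2.5) → rotate → (5.42565,-1.34623) → ×s → (5.12724,-1.27218) → (5.13,-1.27)
v5: (2,4) → rotate → (4.11860,1.74273) → ×s → (3.89208,1.64688) → (3.89,1.65)

Cross-section at z=1: (-3.74,0.71) (0.21,-2.66) (4.21,-2.35) (5.13,-1.27) (3.89,1.65)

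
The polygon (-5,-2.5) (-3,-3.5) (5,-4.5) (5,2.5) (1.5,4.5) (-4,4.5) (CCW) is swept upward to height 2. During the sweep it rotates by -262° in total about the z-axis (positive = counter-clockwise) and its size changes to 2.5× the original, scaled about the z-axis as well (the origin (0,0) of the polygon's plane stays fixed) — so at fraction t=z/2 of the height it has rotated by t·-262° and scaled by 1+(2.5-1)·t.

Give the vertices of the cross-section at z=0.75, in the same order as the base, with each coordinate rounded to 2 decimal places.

Cross-section at z=0.75: (-2.74,8.29) (-4.74,5.42) (-8.08,-6.72) (2.74,-8.29) (6.62,-3.33) (7.86,5.18)

t = z/height = 0.75/2 = 0.375
s = 1 + (scale-1)·z/height = 1 + (2.5-1)·0.75/2 = 1.562500
θ = twist·z/height = -262°·0.75/2 = -98.2500° = -1.714786 rad
cos θ = -0.143493, sin θ = -0.989651 (intermediates below are computed at full precision and shown rounded to 5 d.p.)
v1: (-5,-2.5) → rotate → (-1.75667,5.30699) → ×s → (-2.74479,8.29217) → (-2.74,8.29)
v2: (-3,-3.5) → rotate → (-3.03330,3.47118) → ×s → (-4.73953,5.42372) → (-4.74,5.42)
v3: (5,-4.5) → rotate → (-5.17089,-4.30254) → ×s → (-8.07952,-6.72272) → (-8.08,-6.72)
v4: (5,2.5) → rotate → (1.75667,-5.30699) → ×s → (2.74479,-8.29217) → (2.74,-8.29)
v5: (1.5,4.5) → rotate → (4.23819,-2.13019) → ×s → (6.62218,-3.32843) → (6.62,-3.33)
v6: (-4,4.5) → rotate → (5.02740,3.31289) → ×s → (7.85532,5.17639) → (7.86,5.18)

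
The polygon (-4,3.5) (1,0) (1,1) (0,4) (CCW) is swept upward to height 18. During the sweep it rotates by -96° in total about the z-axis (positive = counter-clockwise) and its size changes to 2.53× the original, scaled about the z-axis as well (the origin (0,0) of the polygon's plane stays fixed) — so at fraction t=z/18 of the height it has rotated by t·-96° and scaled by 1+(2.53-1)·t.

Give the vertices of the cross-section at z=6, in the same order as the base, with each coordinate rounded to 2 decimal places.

t = z/height = 6/18 = 0.333333
s = 1 + (scale-1)·z/height = 1 + (2.53-1)·6/18 = 1.510000
θ = twist·z/height = -96°·6/18 = -32.0000° = -0.558505 rad
cos θ = 0.848048, sin θ = -0.529919 (intermediates below are computed at full precision and shown rounded to 5 d.p.)
v1: (-4,3.5) → rotate → (-1.53747,5.08785) → ×s → (-2.32159,7.68265) → (-2.32,7.68)
v2: (1,0) → rotate → (0.84805,-0.52992) → ×s → (1.28055,-0.80018) → (1.28,-0.80)
v3: (1,1) → rotate → (1.37797,0.31813) → ×s → (2.08073,0.48037) → (2.08,0.48)
v4: (0,4) → rotate → (2.11968,3.39219) → ×s → (3.20071,5.12221) → (3.20,5.12)

Cross-section at z=6: (-2.32,7.68) (1.28,-0.80) (2.08,0.48) (3.20,5.12)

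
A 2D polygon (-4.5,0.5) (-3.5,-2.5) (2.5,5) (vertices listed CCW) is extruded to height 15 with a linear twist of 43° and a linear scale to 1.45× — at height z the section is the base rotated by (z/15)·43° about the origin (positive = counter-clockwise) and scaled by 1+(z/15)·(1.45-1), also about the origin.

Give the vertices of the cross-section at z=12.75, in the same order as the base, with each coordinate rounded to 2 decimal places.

Cross-section at z=12.75: (-5.41,-3.15) (-1.83,-5.66) (-1.34,7.61)

t = z/height = 12.75/15 = 0.85
s = 1 + (scale-1)·z/height = 1 + (1.45-1)·12.75/15 = 1.382500
θ = twist·z/height = 43°·12.75/15 = 36.5500° = 0.637918 rad
cos θ = 0.803337, sin θ = 0.595524 (intermediates below are computed at full precision and shown rounded to 5 d.p.)
v1: (-4.5,0.5) → rotate → (-3.91278,-2.27819) → ×s → (-5.40942,-3.14960) → (-5.41,-3.15)
v2: (-3.5,-2.5) → rotate → (-1.32287,-4.09268) → ×s → (-1.82887,-5.65813) → (-1.83,-5.66)
v3: (2.5,5) → rotate → (-0.96928,5.50550) → ×s → (-1.34002,7.61135) → (-1.34,7.61)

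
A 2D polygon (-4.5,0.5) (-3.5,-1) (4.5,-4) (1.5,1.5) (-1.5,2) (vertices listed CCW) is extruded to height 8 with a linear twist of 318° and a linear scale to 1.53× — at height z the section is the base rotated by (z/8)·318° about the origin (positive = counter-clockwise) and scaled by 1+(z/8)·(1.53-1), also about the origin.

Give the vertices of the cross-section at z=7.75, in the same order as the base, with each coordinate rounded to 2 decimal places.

Cross-section at z=7.75: (-3.60,5.83) (-4.46,3.24) (-0.57,-9.09) (3.19,-0.39) (0.98,3.65)

t = z/height = 7.75/8 = 0.96875
s = 1 + (scale-1)·z/height = 1 + (1.53-1)·7.75/8 = 1.513438
θ = twist·z/height = 318°·7.75/8 = 308.0625° = 5.376705 rad
cos θ = 0.616521, sin θ = -0.787339 (intermediates below are computed at full precision and shown rounded to 5 d.p.)
v1: (-4.5,0.5) → rotate → (-2.38067,3.85128) → ×s → (-3.60300,5.82868) → (-3.60,5.83)
v2: (-3.5,-1) → rotate → (-2.94516,2.13916) → ×s → (-4.45732,3.23749) → (-4.46,3.24)
v3: (4.5,-4) → rotate → (-0.37501,-6.00911) → ×s → (-0.56756,-9.09441) → (-0.57,-9.09)
v4: (1.5,1.5) → rotate → (2.10579,-0.25623) → ×s → (3.18698,-0.38778) → (3.19,-0.39)
v5: (-1.5,2) → rotate → (0.64990,2.41405) → ×s → (0.98358,3.65351) → (0.98,3.65)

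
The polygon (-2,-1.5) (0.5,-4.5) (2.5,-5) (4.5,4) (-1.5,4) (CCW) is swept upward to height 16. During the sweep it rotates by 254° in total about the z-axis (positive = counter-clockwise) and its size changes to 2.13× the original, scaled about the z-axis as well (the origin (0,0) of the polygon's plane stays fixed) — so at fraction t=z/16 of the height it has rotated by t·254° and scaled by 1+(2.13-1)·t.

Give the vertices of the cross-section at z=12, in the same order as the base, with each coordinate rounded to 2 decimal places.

Cross-section at z=12: (3.13,3.40) (-2.42,8.01) (-6.22,8.24) (-6.83,-8.78) (4.07,-6.76)

t = z/height = 12/16 = 0.75
s = 1 + (scale-1)·z/height = 1 + (2.13-1)·12/16 = 1.847500
θ = twist·z/height = 254°·12/16 = 190.5000° = 3.324852 rad
cos θ = -0.983255, sin θ = -0.182236 (intermediates below are computed at full precision and shown rounded to 5 d.p.)
v1: (-2,-1.5) → rotate → (1.69316,1.83935) → ×s → (3.12811,3.39821) → (3.13,3.40)
v2: (0.5,-4.5) → rotate → (-1.31169,4.33353) → ×s → (-2.42334,8.00620) → (-2.42,8.01)
v3: (2.5,-5) → rotate → (-3.36931,4.46069) → ×s → (-6.22481,8.24112) → (-6.22,8.24)
v4: (4.5,4) → rotate → (-3.69570,-4.75308) → ×s → (-6.82781,-8.78131) → (-6.83,-8.78)
v5: (-1.5,4) → rotate → (2.20382,-3.65967) → ×s → (4.07157,-6.76123) → (4.07,-6.76)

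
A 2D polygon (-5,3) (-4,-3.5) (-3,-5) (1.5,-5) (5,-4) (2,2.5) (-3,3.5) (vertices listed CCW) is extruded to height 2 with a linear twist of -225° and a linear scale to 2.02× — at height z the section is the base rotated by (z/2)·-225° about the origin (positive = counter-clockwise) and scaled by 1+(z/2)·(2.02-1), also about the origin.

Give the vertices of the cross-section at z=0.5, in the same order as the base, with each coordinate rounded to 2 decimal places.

Cross-section at z=0.5: (-0.36,7.31) (-6.44,1.73) (-7.31,-0.36) (-4.17,-5.05) (-0.69,-8.01) (4.00,-0.34) (1.56,5.57)

t = z/height = 0.5/2 = 0.25
s = 1 + (scale-1)·z/height = 1 + (2.02-1)·0.5/2 = 1.255000
θ = twist·z/height = -225°·0.5/2 = -56.2500° = -0.981748 rad
cos θ = 0.555570, sin θ = -0.831470 (intermediates below are computed at full precision and shown rounded to 5 d.p.)
v1: (-5,3) → rotate → (-0.28344,5.82406) → ×s → (-0.35572,7.30919) → (-0.36,7.31)
v2: (-4,-3.5) → rotate → (-5.13242,1.38138) → ×s → (-6.44119,1.73364) → (-6.44,1.73)
v3: (-3,-5) → rotate → (-5.82406,-0.28344) → ×s → (-7.30919,-0.35572) → (-7.31,-0.36)
v4: (1.5,-5) → rotate → (-3.32399,-4.02506) → ×s → (-4.17161,-5.05144) → (-4.17,-5.05)
v5: (5,-4) → rotate → (-0.54803,-6.37963) → ×s → (-0.68777,-8.00643) → (-0.69,-8.01)
v6: (2,2.5) → rotate → (3.18981,-0.27401) → ×s → (4.00322,-0.34389) → (4.00,-0.34)
v7: (-3,3.5) → rotate → (1.24343,4.43890) → ×s → (1.56051,5.57083) → (1.56,5.57)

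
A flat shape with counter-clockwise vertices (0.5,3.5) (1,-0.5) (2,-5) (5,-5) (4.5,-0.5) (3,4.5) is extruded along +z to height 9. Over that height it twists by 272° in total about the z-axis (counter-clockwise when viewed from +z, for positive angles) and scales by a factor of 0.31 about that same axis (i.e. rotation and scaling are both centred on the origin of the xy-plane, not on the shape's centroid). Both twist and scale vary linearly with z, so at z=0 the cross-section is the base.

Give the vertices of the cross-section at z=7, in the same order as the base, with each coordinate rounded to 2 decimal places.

Cross-section at z=7: (0.65,-1.50) (-0.52,-0.05) (-2.00,1.49) (-3.19,0.76) (-1.90,-0.89) (-0.09,-2.50)

t = z/height = 7/9 = 0.777778
s = 1 + (scale-1)·z/height = 1 + (0.31-1)·7/9 = 0.463333
θ = twist·z/height = 272°·7/9 = 211.5556° = 3.692341 rad
cos θ = -0.852133, sin θ = -0.523325 (intermediates below are computed at full precision and shown rounded to 5 d.p.)
v1: (0.5,3.5) → rotate → (1.40557,-3.24413) → ×s → (0.65125,-1.50311) → (0.65,-1.50)
v2: (1,-0.5) → rotate → (-1.11380,-0.09726) → ×s → (-0.51606,-0.04506) → (-0.52,-0.05)
v3: (2,-5) → rotate → (-4.32089,3.21402) → ×s → (-2.00201,1.48916) → (-2.00,1.49)
v4: (5,-5) → rotate → (-6.87729,1.64404) → ×s → (-3.18648,0.76174) → (-3.19,0.76)
v5: (4.5,-0.5) → rotate → (-4.09626,-1.92890) → ×s → (-1.89793,-0.89372) → (-1.90,-0.89)
v6: (3,4.5) → rotate → (-0.20144,-5.40457) → ×s → (-0.09333,-2.50412) → (-0.09,-2.50)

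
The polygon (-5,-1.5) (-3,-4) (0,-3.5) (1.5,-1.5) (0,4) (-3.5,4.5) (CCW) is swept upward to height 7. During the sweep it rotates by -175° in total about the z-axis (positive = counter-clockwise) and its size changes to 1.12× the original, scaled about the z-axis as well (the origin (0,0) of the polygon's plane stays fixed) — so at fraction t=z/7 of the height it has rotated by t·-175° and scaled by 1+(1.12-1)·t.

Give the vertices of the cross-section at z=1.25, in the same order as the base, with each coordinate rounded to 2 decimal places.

Cross-section at z=1.25: (-5.16,1.34) (-4.74,-1.90) (-1.85,-3.06) (0.52,-2.10) (2.12,3.49) (-0.67,5.78)

t = z/height = 1.25/7 = 0.178571
s = 1 + (scale-1)·z/height = 1 + (1.12-1)·1.25/7 = 1.021429
θ = twist·z/height = -175°·1.25/7 = -31.2500° = -0.545415 rad
cos θ = 0.854912, sin θ = -0.518773 (intermediates below are computed at full precision and shown rounded to 5 d.p.)
v1: (-5,-1.5) → rotate → (-5.05272,1.31150) → ×s → (-5.16099,1.33960) → (-5.16,1.34)
v2: (-3,-4) → rotate → (-4.63983,-1.86333) → ×s → (-4.73925,-1.90326) → (-4.74,-1.90)
v3: (0,-3.5) → rotate → (-1.81571,-2.99219) → ×s → (-1.85461,-3.05631) → (-1.85,-3.06)
v4: (1.5,-1.5) → rotate → (0.50421,-2.06053) → ×s → (0.51501,-2.10468) → (0.52,-2.10)
v5: (0,4) → rotate → (2.07509,3.41965) → ×s → (2.11956,3.49293) → (2.12,3.49)
v6: (-3.5,4.5) → rotate → (-0.65771,5.66281) → ×s → (-0.67181,5.78416) → (-0.67,5.78)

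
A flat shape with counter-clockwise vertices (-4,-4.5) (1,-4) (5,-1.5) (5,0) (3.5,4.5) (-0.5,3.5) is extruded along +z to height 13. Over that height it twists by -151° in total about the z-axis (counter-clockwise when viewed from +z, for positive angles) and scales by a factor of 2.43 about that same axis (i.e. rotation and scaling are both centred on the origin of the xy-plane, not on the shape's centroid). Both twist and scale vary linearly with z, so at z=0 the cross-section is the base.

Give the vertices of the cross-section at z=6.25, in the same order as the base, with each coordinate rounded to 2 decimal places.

Cross-section at z=6.25: (-9.27,4.17) (-5.94,-3.63) (0.11,-8.81) (2.52,-8.05) (9.01,-3.36) (5.38,2.57)

t = z/height = 6.25/13 = 0.480769
s = 1 + (scale-1)·z/height = 1 + (2.43-1)·6.25/13 = 1.687500
θ = twist·z/height = -151°·6.25/13 = -72.5962° = -1.267042 rad
cos θ = 0.299105, sin θ = -0.954220 (intermediates below are computed at full precision and shown rounded to 5 d.p.)
v1: (-4,-4.5) → rotate → (-5.49041,2.47091) → ×s → (-9.26507,4.16966) → (-9.27,4.17)
v2: (1,-4) → rotate → (-3.51778,-2.15064) → ×s → (-5.93625,-3.62920) → (-5.94,-3.63)
v3: (5,-1.5) → rotate → (0.06419,-5.21976) → ×s → (0.10833,-8.80834) → (0.11,-8.81)
v4: (5,0) → rotate → (1.49552,-4.77110) → ×s → (2.52370,-8.05123) → (2.52,-8.05)
v5: (3.5,4.5) → rotate → (5.34086,-1.99380) → ×s → (9.01270,-3.36454) → (9.01,-3.36)
v6: (-0.5,3.5) → rotate → (3.19022,1.52398) → ×s → (5.38349,2.57171) → (5.38,2.57)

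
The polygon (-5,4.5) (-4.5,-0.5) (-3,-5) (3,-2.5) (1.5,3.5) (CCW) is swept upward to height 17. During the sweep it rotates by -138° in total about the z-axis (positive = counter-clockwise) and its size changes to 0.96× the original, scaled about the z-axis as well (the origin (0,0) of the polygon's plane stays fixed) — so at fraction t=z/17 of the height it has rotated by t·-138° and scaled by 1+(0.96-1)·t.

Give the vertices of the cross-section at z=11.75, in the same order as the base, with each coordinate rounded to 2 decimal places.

Cross-section at z=11.75: (4.81,4.43) (-0.07,4.40) (-4.57,3.36) (-2.69,-2.68) (3.25,-1.77)

t = z/height = 11.75/17 = 0.691176
s = 1 + (scale-1)·z/height = 1 + (0.96-1)·11.75/17 = 0.972353
θ = twist·z/height = -138°·11.75/17 = -95.3824° = -1.664736 rad
cos θ = -0.093802, sin θ = -0.995591 (intermediates below are computed at full precision and shown rounded to 5 d.p.)
v1: (-5,4.5) → rotate → (4.94917,4.55585) → ×s → (4.81234,4.42989) → (4.81,4.43)
v2: (-4.5,-0.5) → rotate → (-0.07569,4.52706) → ×s → (-0.07360,4.40190) → (-0.07,4.40)
v3: (-3,-5) → rotate → (-4.69655,3.45578) → ×s → (-4.56670,3.36024) → (-4.57,3.36)
v4: (3,-2.5) → rotate → (-2.77038,-2.75227) → ×s → (-2.69379,-2.67618) → (-2.69,-2.68)
v5: (1.5,3.5) → rotate → (3.34387,-1.82169) → ×s → (3.25142,-1.77133) → (3.25,-1.77)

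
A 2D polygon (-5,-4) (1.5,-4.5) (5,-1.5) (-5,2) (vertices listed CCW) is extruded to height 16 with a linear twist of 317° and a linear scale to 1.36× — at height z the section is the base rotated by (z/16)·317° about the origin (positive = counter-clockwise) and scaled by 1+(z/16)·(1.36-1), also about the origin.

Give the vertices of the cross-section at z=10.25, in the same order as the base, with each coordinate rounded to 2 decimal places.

Cross-section at z=10.25: (3.73,6.94) (-3.87,4.37) (-6.38,-0.71) (6.63,0.15)

t = z/height = 10.25/16 = 0.640625
s = 1 + (scale-1)·z/height = 1 + (1.36-1)·10.25/16 = 1.230625
θ = twist·z/height = 317°·10.25/16 = 203.0781° = 3.544382 rad
cos θ = -0.919971, sin θ = -0.391986 (intermediates below are computed at full precision and shown rounded to 5 d.p.)
v1: (-5,-4) → rotate → (3.03191,5.63981) → ×s → (3.73115,6.94050) → (3.73,6.94)
v2: (1.5,-4.5) → rotate → (-3.14389,3.55189) → ×s → (-3.86895,4.37105) → (-3.87,4.37)
v3: (5,-1.5) → rotate → (-5.18783,-0.57997) → ×s → (-6.38428,-0.71373) → (-6.38,-0.71)
v4: (-5,2) → rotate → (5.38383,0.11999) → ×s → (6.62547,0.14766) → (6.63,0.15)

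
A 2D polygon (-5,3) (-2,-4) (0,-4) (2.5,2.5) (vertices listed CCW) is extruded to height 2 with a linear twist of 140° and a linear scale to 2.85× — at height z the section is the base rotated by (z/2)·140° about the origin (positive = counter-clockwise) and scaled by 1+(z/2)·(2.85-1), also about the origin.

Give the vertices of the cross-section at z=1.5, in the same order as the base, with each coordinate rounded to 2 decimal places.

Cross-section at z=1.5: (-3.83,-13.38) (10.46,-2.14) (9.22,2.47) (-7.31,4.22)

t = z/height = 1.5/2 = 0.75
s = 1 + (scale-1)·z/height = 1 + (2.85-1)·1.5/2 = 2.387500
θ = twist·z/height = 140°·1.5/2 = 105.0000° = 1.832596 rad
cos θ = -0.258819, sin θ = 0.965926 (intermediates below are computed at full precision and shown rounded to 5 d.p.)
v1: (-5,3) → rotate → (-1.60368,-5.60609) → ×s → (-3.82879,-13.38453) → (-3.83,-13.38)
v2: (-2,-4) → rotate → (4.38134,-0.89658) → ×s → (10.46045,-2.14057) → (10.46,-2.14)
v3: (0,-4) → rotate → (3.86370,1.03528) → ×s → (9.22459,2.47172) → (9.22,2.47)
v4: (2.5,2.5) → rotate → (-3.06186,1.76777) → ×s → (-7.31020,4.22054) → (-7.31,4.22)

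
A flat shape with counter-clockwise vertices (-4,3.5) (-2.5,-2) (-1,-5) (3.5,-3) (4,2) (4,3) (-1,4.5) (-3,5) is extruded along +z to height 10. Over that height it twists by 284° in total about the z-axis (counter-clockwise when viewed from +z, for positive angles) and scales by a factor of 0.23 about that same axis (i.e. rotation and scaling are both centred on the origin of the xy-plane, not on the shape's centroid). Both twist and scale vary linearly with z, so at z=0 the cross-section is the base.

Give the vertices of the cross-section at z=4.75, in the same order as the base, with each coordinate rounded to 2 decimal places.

t = z/height = 4.75/10 = 0.475
s = 1 + (scale-1)·z/height = 1 + (0.23-1)·4.75/10 = 0.634250
θ = twist·z/height = 284°·4.75/10 = 134.9000° = 2.354449 rad
cos θ = -0.705872, sin θ = 0.708340 (intermediates below are computed at full precision and shown rounded to 5 d.p.)
v1: (-4,3.5) → rotate → (0.34430,-5.30391) → ×s → (0.21837,-3.36400) → (0.22,-3.36)
v2: (-2.5,-2) → rotate → (3.18136,-0.35911) → ×s → (2.01778,-0.22776) → (2.02,-0.23)
v3: (-1,-5) → rotate → (4.24757,2.82102) → ×s → (2.69402,1.78923) → (2.69,1.79)
v4: (3.5,-3) → rotate → (-0.34553,4.59680) → ×s → (-0.21915,2.91552) → (-0.22,2.92)
v5: (4,2) → rotate → (-4.24017,1.42162) → ×s → (-2.68933,0.90166) → (-2.69,0.90)
v6: (4,3) → rotate → (-4.94851,0.71574) → ×s → (-3.13859,0.45396) → (-3.14,0.45)
v7: (-1,4.5) → rotate → (-2.48166,-3.88476) → ×s → (-1.57399,-2.46391) → (-1.57,-2.46)
v8: (-3,5) → rotate → (-1.42408,-5.65438) → ×s → (-0.90323,-3.58629) → (-0.90,-3.59)

Cross-section at z=4.75: (0.22,-3.36) (2.02,-0.23) (2.69,1.79) (-0.22,2.92) (-2.69,0.90) (-3.14,0.45) (-1.57,-2.46) (-0.90,-3.59)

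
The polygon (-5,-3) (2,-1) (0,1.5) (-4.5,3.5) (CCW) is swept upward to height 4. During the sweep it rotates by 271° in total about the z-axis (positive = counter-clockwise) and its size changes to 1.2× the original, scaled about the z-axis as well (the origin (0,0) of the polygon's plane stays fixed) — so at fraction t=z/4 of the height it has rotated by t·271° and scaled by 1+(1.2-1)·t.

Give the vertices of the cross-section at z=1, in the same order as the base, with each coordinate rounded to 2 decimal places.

Cross-section at z=1: (0.93,-6.05) (1.77,1.55) (-1.46,0.60) (-5.19,-2.98)

t = z/height = 1/4 = 0.25
s = 1 + (scale-1)·z/height = 1 + (1.2-1)·1/4 = 1.050000
θ = twist·z/height = 271°·1/4 = 67.7500° = 1.182461 rad
cos θ = 0.378649, sin θ = 0.925541 (intermediates below are computed at full precision and shown rounded to 5 d.p.)
v1: (-5,-3) → rotate → (0.88338,-5.76365) → ×s → (0.92755,-6.05183) → (0.93,-6.05)
v2: (2,-1) → rotate → (1.68284,1.47243) → ×s → (1.76698,1.54605) → (1.77,1.55)
v3: (0,1.5) → rotate → (-1.38831,0.56797) → ×s → (-1.45773,0.59637) → (-1.46,0.60)
v4: (-4.5,3.5) → rotate → (-4.94331,-2.83966) → ×s → (-5.19048,-2.98165) → (-5.19,-2.98)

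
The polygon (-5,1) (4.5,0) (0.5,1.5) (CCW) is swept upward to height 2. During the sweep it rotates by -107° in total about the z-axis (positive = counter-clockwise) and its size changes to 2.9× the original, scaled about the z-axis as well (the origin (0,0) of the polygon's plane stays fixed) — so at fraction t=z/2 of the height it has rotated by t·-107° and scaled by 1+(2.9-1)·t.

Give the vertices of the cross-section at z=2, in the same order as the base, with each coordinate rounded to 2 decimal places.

Cross-section at z=2: (7.01,13.02) (-3.82,-12.48) (3.74,-2.66)

t = z/height = 2/2 = 1
s = 1 + (scale-1)·z/height = 1 + (2.9-1)·2/2 = 2.900000
θ = twist·z/height = -107°·2/2 = -107.0000° = -1.867502 rad
cos θ = -0.292372, sin θ = -0.956305 (intermediates below are computed at full precision and shown rounded to 5 d.p.)
v1: (-5,1) → rotate → (2.41816,4.48915) → ×s → (7.01267,13.01854) → (7.01,13.02)
v2: (4.5,0) → rotate → (-1.31567,-4.30337) → ×s → (-3.81545,-12.47978) → (-3.82,-12.48)
v3: (0.5,1.5) → rotate → (1.28827,-0.91671) → ×s → (3.73599,-2.65846) → (3.74,-2.66)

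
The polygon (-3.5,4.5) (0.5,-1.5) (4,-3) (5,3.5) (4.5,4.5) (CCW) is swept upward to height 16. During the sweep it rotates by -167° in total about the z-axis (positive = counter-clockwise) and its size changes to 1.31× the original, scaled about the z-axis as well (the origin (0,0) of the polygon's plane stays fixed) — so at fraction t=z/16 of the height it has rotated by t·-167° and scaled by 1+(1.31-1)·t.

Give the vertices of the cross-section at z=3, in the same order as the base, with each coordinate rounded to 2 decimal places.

t = z/height = 3/16 = 0.1875
s = 1 + (scale-1)·z/height = 1 + (1.31-1)·3/16 = 1.058125
θ = twist·z/height = -167°·3/16 = -31.3125° = -0.546506 rad
cos θ = 0.854345, sin θ = -0.519706 (intermediates below are computed at full precision and shown rounded to 5 d.p.)
v1: (-3.5,4.5) → rotate → (-0.65153,5.66352) → ×s → (-0.68940,5.99272) → (-0.69,5.99)
v2: (0.5,-1.5) → rotate → (-0.35239,-1.54137) → ×s → (-0.37287,-1.63096) → (-0.37,-1.63)
v3: (4,-3) → rotate → (1.85827,-4.64186) → ×s → (1.96628,-4.91167) → (1.97,-4.91)
v4: (5,3.5) → rotate → (6.09070,0.39168) → ×s → (6.44472,0.41445) → (6.44,0.41)
v5: (4.5,4.5) → rotate → (6.18323,1.50588) → ×s → (6.54263,1.59341) → (6.54,1.59)

Cross-section at z=3: (-0.69,5.99) (-0.37,-1.63) (1.97,-4.91) (6.44,0.41) (6.54,1.59)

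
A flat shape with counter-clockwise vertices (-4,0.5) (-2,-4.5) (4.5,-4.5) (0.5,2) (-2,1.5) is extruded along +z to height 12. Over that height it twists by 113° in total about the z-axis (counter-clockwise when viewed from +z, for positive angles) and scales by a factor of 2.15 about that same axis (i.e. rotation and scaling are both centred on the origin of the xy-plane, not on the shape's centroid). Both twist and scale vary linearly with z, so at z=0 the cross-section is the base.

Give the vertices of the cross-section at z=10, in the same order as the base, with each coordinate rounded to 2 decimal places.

t = z/height = 10/12 = 0.833333
s = 1 + (scale-1)·z/height = 1 + (2.15-1)·10/12 = 1.958333
θ = twist·z/height = 113°·10/12 = 94.1667° = 1.643518 rad
cos θ = -0.072658, sin θ = 0.997357 (intermediates below are computed at full precision and shown rounded to 5 d.p.)
v1: (-4,0.5) → rotate → (-0.20805,-4.02576) → ×s → (-0.40742,-7.88377) → (-0.41,-7.88)
v2: (-2,-4.5) → rotate → (4.63342,-1.66775) → ×s → (9.07378,-3.26602) → (9.07,-3.27)
v3: (4.5,-4.5) → rotate → (4.16115,4.81507) → ×s → (8.14891,9.42951) → (8.15,9.43)
v4: (0.5,2) → rotate → (-2.03104,0.35336) → ×s → (-3.97746,0.69200) → (-3.98,0.69)
v5: (-2,1.5) → rotate → (-1.35072,-2.10370) → ×s → (-2.64516,-4.11975) → (-2.65,-4.12)

Cross-section at z=10: (-0.41,-7.88) (9.07,-3.27) (8.15,9.43) (-3.98,0.69) (-2.65,-4.12)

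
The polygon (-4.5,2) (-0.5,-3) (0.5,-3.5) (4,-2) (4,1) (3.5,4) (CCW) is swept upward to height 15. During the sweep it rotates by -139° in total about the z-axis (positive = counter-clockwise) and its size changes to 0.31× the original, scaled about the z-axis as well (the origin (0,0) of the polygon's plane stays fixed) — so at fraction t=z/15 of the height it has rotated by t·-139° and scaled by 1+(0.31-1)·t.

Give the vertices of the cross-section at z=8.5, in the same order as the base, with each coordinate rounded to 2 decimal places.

Cross-section at z=8.5: (0.66,2.93) (-1.85,-0.06) (-2.03,-0.71) (-0.72,-2.63) (1.07,-2.27) (2.80,-1.62)

t = z/height = 8.5/15 = 0.566667
s = 1 + (scale-1)·z/height = 1 + (0.31-1)·8.5/15 = 0.609000
θ = twist·z/height = -139°·8.5/15 = -78.7667° = -1.374738 rad
cos θ = 0.194805, sin θ = -0.980842 (intermediates below are computed at full precision and shown rounded to 5 d.p.)
v1: (-4.5,2) → rotate → (1.08506,4.80340) → ×s → (0.66080,2.92527) → (0.66,2.93)
v2: (-0.5,-3) → rotate → (-3.03993,-0.09399) → ×s → (-1.85132,-0.05724) → (-1.85,-0.06)
v3: (0.5,-3.5) → rotate → (-3.33554,-1.17224) → ×s → (-2.03135,-0.71389) → (-2.03,-0.71)
v4: (4,-2) → rotate → (-1.18246,-4.31298) → ×s → (-0.72012,-2.62660) → (-0.72,-2.63)
v5: (4,1) → rotate → (1.76006,-3.72856) → ×s → (1.07188,-2.27069) → (1.07,-2.27)
v6: (3.5,4) → rotate → (4.60519,-2.65373) → ×s → (2.80456,-1.61612) → (2.80,-1.62)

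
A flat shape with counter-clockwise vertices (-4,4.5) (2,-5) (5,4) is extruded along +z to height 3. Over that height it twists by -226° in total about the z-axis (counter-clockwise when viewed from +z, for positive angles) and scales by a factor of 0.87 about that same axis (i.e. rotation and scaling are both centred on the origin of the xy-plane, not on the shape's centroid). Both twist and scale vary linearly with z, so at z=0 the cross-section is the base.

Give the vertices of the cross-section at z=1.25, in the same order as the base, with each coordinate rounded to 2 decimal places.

t = z/height = 1.25/3 = 0.416667
s = 1 + (scale-1)·z/height = 1 + (0.87-1)·1.25/3 = 0.945833
θ = twist·z/height = -226°·1.25/3 = -94.1667° = -1.643518 rad
cos θ = -0.072658, sin θ = -0.997357 (intermediates below are computed at full precision and shown rounded to 5 d.p.)
v1: (-4,4.5) → rotate → (4.77874,3.66247) → ×s → (4.51989,3.46408) → (4.52,3.46)
v2: (2,-5) → rotate → (-5.13210,-1.63142) → ×s → (-4.85411,-1.54306) → (-4.85,-1.54)
v3: (5,4) → rotate → (3.62614,-5.27742) → ×s → (3.42972,-4.99156) → (3.43,-4.99)

Cross-section at z=1.25: (4.52,3.46) (-4.85,-1.54) (3.43,-4.99)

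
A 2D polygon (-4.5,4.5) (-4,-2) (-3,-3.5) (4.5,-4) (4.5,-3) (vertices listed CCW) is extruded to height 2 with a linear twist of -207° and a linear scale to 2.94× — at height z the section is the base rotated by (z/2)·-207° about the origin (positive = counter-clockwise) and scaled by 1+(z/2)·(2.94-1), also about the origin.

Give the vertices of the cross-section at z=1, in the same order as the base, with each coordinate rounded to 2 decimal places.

Cross-section at z=1: (10.69,6.55) (-1.99,8.58) (-5.32,7.36) (-9.73,-6.78) (-7.82,-7.24)

t = z/height = 1/2 = 0.5
s = 1 + (scale-1)·z/height = 1 + (2.94-1)·1/2 = 1.970000
θ = twist·z/height = -207°·1/2 = -103.5000° = -1.806416 rad
cos θ = -0.233445, sin θ = -0.972370 (intermediates below are computed at full precision and shown rounded to 5 d.p.)
v1: (-4.5,4.5) → rotate → (5.42617,3.32516) → ×s → (10.68955,6.55057) → (10.69,6.55)
v2: (-4,-2) → rotate → (-1.01096,4.35637) → ×s → (-1.99159,8.58205) → (-1.99,8.58)
v3: (-3,-3.5) → rotate → (-2.70296,3.73417) → ×s → (-5.32483,7.35631) → (-5.32,7.36)
v4: (4.5,-4) → rotate → (-4.93998,-3.44188) → ×s → (-9.73177,-6.78051) → (-9.73,-6.78)
v5: (4.5,-3) → rotate → (-3.96761,-3.67533) → ×s → (-7.81620,-7.24040) → (-7.82,-7.24)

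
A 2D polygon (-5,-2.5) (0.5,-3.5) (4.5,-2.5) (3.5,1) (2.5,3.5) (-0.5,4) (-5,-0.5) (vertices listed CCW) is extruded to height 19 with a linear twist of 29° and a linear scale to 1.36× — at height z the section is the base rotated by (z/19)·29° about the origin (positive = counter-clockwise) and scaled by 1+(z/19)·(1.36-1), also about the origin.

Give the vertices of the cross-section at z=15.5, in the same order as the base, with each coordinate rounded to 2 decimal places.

Cross-section at z=15.5: (-4.63,-5.56) (2.41,-3.89) (6.63,-0.63) (3.63,3.00) (1.15,5.45) (-2.67,4.48) (-5.67,-3.19)

t = z/height = 15.5/19 = 0.815789
s = 1 + (scale-1)·z/height = 1 + (1.36-1)·15.5/19 = 1.293684
θ = twist·z/height = 29°·15.5/19 = 23.6579° = 0.412908 rad
cos θ = 0.915958, sin θ = 0.401275 (intermediates below are computed at full precision and shown rounded to 5 d.p.)
v1: (-5,-2.5) → rotate → (-3.57660,-4.29627) → ×s → (-4.62699,-5.55801) → (-4.63,-5.56)
v2: (0.5,-3.5) → rotate → (1.86244,-3.00521) → ×s → (2.40941,-3.88780) → (2.41,-3.89)
v3: (4.5,-2.5) → rotate → (5.12500,-0.48416) → ×s → (6.63013,-0.62635) → (6.63,-0.63)
v4: (3.5,1) → rotate → (2.80458,2.32042) → ×s → (3.62824,3.00189) → (3.63,3.00)
v5: (2.5,3.5) → rotate → (0.88543,4.20904) → ×s → (1.14547,5.44517) → (1.15,5.45)
v6: (-0.5,4) → rotate → (-2.06308,3.46319) → ×s → (-2.66897,4.48028) → (-2.67,4.48)
v7: (-5,-0.5) → rotate → (-4.37915,-2.46435) → ×s → (-5.66524,-3.18809) → (-5.67,-3.19)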